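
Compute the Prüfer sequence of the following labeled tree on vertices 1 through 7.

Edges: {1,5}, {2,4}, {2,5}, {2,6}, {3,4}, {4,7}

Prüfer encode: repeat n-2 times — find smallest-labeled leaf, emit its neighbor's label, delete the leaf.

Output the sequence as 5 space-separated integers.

Step 1: leaves = {1,3,6,7}. Remove smallest leaf 1, emit neighbor 5.
Step 2: leaves = {3,5,6,7}. Remove smallest leaf 3, emit neighbor 4.
Step 3: leaves = {5,6,7}. Remove smallest leaf 5, emit neighbor 2.
Step 4: leaves = {6,7}. Remove smallest leaf 6, emit neighbor 2.
Step 5: leaves = {2,7}. Remove smallest leaf 2, emit neighbor 4.
Done: 2 vertices remain (4, 7). Sequence = [5 4 2 2 4]

Answer: 5 4 2 2 4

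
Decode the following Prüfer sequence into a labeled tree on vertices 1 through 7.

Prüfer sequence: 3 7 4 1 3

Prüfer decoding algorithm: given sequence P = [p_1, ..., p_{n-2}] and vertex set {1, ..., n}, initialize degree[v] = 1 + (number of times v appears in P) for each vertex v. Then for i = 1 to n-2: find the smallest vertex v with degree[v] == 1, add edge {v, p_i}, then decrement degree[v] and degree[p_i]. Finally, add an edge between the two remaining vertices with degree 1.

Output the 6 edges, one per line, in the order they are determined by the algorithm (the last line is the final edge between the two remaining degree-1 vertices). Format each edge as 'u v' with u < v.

Answer: 2 3
5 7
4 6
1 4
1 3
3 7

Derivation:
Initial degrees: {1:2, 2:1, 3:3, 4:2, 5:1, 6:1, 7:2}
Step 1: smallest deg-1 vertex = 2, p_1 = 3. Add edge {2,3}. Now deg[2]=0, deg[3]=2.
Step 2: smallest deg-1 vertex = 5, p_2 = 7. Add edge {5,7}. Now deg[5]=0, deg[7]=1.
Step 3: smallest deg-1 vertex = 6, p_3 = 4. Add edge {4,6}. Now deg[6]=0, deg[4]=1.
Step 4: smallest deg-1 vertex = 4, p_4 = 1. Add edge {1,4}. Now deg[4]=0, deg[1]=1.
Step 5: smallest deg-1 vertex = 1, p_5 = 3. Add edge {1,3}. Now deg[1]=0, deg[3]=1.
Final: two remaining deg-1 vertices are 3, 7. Add edge {3,7}.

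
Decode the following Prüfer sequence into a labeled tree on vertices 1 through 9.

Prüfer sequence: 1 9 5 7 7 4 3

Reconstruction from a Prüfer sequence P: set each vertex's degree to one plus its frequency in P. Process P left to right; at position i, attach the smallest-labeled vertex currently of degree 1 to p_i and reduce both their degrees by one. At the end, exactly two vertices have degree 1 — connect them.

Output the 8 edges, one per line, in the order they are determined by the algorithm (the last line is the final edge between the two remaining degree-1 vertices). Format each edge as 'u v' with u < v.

Answer: 1 2
1 9
5 6
5 7
7 8
4 7
3 4
3 9

Derivation:
Initial degrees: {1:2, 2:1, 3:2, 4:2, 5:2, 6:1, 7:3, 8:1, 9:2}
Step 1: smallest deg-1 vertex = 2, p_1 = 1. Add edge {1,2}. Now deg[2]=0, deg[1]=1.
Step 2: smallest deg-1 vertex = 1, p_2 = 9. Add edge {1,9}. Now deg[1]=0, deg[9]=1.
Step 3: smallest deg-1 vertex = 6, p_3 = 5. Add edge {5,6}. Now deg[6]=0, deg[5]=1.
Step 4: smallest deg-1 vertex = 5, p_4 = 7. Add edge {5,7}. Now deg[5]=0, deg[7]=2.
Step 5: smallest deg-1 vertex = 8, p_5 = 7. Add edge {7,8}. Now deg[8]=0, deg[7]=1.
Step 6: smallest deg-1 vertex = 7, p_6 = 4. Add edge {4,7}. Now deg[7]=0, deg[4]=1.
Step 7: smallest deg-1 vertex = 4, p_7 = 3. Add edge {3,4}. Now deg[4]=0, deg[3]=1.
Final: two remaining deg-1 vertices are 3, 9. Add edge {3,9}.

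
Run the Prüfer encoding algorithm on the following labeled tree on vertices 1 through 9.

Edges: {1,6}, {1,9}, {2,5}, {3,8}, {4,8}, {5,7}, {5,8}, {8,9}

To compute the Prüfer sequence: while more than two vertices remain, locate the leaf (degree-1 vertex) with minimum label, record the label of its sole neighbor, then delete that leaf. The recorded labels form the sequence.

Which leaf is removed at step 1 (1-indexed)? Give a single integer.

Step 1: current leaves = {2,3,4,6,7}. Remove leaf 2 (neighbor: 5).

Answer: 2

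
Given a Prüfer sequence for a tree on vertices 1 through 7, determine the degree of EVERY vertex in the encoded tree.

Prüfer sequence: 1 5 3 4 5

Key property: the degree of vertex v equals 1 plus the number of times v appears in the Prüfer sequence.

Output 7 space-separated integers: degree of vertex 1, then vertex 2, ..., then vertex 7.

p_1 = 1: count[1] becomes 1
p_2 = 5: count[5] becomes 1
p_3 = 3: count[3] becomes 1
p_4 = 4: count[4] becomes 1
p_5 = 5: count[5] becomes 2
Degrees (1 + count): deg[1]=1+1=2, deg[2]=1+0=1, deg[3]=1+1=2, deg[4]=1+1=2, deg[5]=1+2=3, deg[6]=1+0=1, deg[7]=1+0=1

Answer: 2 1 2 2 3 1 1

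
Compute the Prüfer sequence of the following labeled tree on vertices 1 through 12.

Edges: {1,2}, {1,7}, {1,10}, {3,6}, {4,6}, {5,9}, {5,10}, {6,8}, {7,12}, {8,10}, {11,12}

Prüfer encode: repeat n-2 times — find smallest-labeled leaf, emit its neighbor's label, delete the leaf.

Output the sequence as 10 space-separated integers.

Step 1: leaves = {2,3,4,9,11}. Remove smallest leaf 2, emit neighbor 1.
Step 2: leaves = {3,4,9,11}. Remove smallest leaf 3, emit neighbor 6.
Step 3: leaves = {4,9,11}. Remove smallest leaf 4, emit neighbor 6.
Step 4: leaves = {6,9,11}. Remove smallest leaf 6, emit neighbor 8.
Step 5: leaves = {8,9,11}. Remove smallest leaf 8, emit neighbor 10.
Step 6: leaves = {9,11}. Remove smallest leaf 9, emit neighbor 5.
Step 7: leaves = {5,11}. Remove smallest leaf 5, emit neighbor 10.
Step 8: leaves = {10,11}. Remove smallest leaf 10, emit neighbor 1.
Step 9: leaves = {1,11}. Remove smallest leaf 1, emit neighbor 7.
Step 10: leaves = {7,11}. Remove smallest leaf 7, emit neighbor 12.
Done: 2 vertices remain (11, 12). Sequence = [1 6 6 8 10 5 10 1 7 12]

Answer: 1 6 6 8 10 5 10 1 7 12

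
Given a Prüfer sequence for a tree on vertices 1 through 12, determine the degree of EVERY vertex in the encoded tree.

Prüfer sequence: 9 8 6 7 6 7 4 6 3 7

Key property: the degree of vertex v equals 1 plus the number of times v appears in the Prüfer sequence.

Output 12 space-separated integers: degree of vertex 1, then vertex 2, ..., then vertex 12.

p_1 = 9: count[9] becomes 1
p_2 = 8: count[8] becomes 1
p_3 = 6: count[6] becomes 1
p_4 = 7: count[7] becomes 1
p_5 = 6: count[6] becomes 2
p_6 = 7: count[7] becomes 2
p_7 = 4: count[4] becomes 1
p_8 = 6: count[6] becomes 3
p_9 = 3: count[3] becomes 1
p_10 = 7: count[7] becomes 3
Degrees (1 + count): deg[1]=1+0=1, deg[2]=1+0=1, deg[3]=1+1=2, deg[4]=1+1=2, deg[5]=1+0=1, deg[6]=1+3=4, deg[7]=1+3=4, deg[8]=1+1=2, deg[9]=1+1=2, deg[10]=1+0=1, deg[11]=1+0=1, deg[12]=1+0=1

Answer: 1 1 2 2 1 4 4 2 2 1 1 1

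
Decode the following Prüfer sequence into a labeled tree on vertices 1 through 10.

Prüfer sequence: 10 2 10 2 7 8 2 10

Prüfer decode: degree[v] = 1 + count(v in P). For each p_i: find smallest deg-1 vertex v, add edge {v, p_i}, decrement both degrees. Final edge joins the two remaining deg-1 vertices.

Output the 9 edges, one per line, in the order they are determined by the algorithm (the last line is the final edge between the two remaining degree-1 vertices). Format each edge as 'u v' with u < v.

Initial degrees: {1:1, 2:4, 3:1, 4:1, 5:1, 6:1, 7:2, 8:2, 9:1, 10:4}
Step 1: smallest deg-1 vertex = 1, p_1 = 10. Add edge {1,10}. Now deg[1]=0, deg[10]=3.
Step 2: smallest deg-1 vertex = 3, p_2 = 2. Add edge {2,3}. Now deg[3]=0, deg[2]=3.
Step 3: smallest deg-1 vertex = 4, p_3 = 10. Add edge {4,10}. Now deg[4]=0, deg[10]=2.
Step 4: smallest deg-1 vertex = 5, p_4 = 2. Add edge {2,5}. Now deg[5]=0, deg[2]=2.
Step 5: smallest deg-1 vertex = 6, p_5 = 7. Add edge {6,7}. Now deg[6]=0, deg[7]=1.
Step 6: smallest deg-1 vertex = 7, p_6 = 8. Add edge {7,8}. Now deg[7]=0, deg[8]=1.
Step 7: smallest deg-1 vertex = 8, p_7 = 2. Add edge {2,8}. Now deg[8]=0, deg[2]=1.
Step 8: smallest deg-1 vertex = 2, p_8 = 10. Add edge {2,10}. Now deg[2]=0, deg[10]=1.
Final: two remaining deg-1 vertices are 9, 10. Add edge {9,10}.

Answer: 1 10
2 3
4 10
2 5
6 7
7 8
2 8
2 10
9 10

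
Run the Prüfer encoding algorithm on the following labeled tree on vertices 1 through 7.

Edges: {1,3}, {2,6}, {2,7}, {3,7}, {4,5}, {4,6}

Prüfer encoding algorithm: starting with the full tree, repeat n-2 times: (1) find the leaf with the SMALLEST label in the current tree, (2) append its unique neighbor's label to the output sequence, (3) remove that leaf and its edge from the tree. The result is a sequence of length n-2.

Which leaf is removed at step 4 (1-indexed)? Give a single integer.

Answer: 4

Derivation:
Step 1: current leaves = {1,5}. Remove leaf 1 (neighbor: 3).
Step 2: current leaves = {3,5}. Remove leaf 3 (neighbor: 7).
Step 3: current leaves = {5,7}. Remove leaf 5 (neighbor: 4).
Step 4: current leaves = {4,7}. Remove leaf 4 (neighbor: 6).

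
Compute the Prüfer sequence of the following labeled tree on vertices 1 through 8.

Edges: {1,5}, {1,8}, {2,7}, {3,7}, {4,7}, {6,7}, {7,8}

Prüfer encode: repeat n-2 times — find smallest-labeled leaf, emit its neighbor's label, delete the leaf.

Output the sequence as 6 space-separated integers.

Step 1: leaves = {2,3,4,5,6}. Remove smallest leaf 2, emit neighbor 7.
Step 2: leaves = {3,4,5,6}. Remove smallest leaf 3, emit neighbor 7.
Step 3: leaves = {4,5,6}. Remove smallest leaf 4, emit neighbor 7.
Step 4: leaves = {5,6}. Remove smallest leaf 5, emit neighbor 1.
Step 5: leaves = {1,6}. Remove smallest leaf 1, emit neighbor 8.
Step 6: leaves = {6,8}. Remove smallest leaf 6, emit neighbor 7.
Done: 2 vertices remain (7, 8). Sequence = [7 7 7 1 8 7]

Answer: 7 7 7 1 8 7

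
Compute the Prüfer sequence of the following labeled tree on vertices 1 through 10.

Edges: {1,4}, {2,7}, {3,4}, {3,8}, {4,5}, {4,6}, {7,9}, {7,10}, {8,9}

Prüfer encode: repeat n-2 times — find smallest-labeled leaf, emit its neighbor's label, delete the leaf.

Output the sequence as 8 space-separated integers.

Step 1: leaves = {1,2,5,6,10}. Remove smallest leaf 1, emit neighbor 4.
Step 2: leaves = {2,5,6,10}. Remove smallest leaf 2, emit neighbor 7.
Step 3: leaves = {5,6,10}. Remove smallest leaf 5, emit neighbor 4.
Step 4: leaves = {6,10}. Remove smallest leaf 6, emit neighbor 4.
Step 5: leaves = {4,10}. Remove smallest leaf 4, emit neighbor 3.
Step 6: leaves = {3,10}. Remove smallest leaf 3, emit neighbor 8.
Step 7: leaves = {8,10}. Remove smallest leaf 8, emit neighbor 9.
Step 8: leaves = {9,10}. Remove smallest leaf 9, emit neighbor 7.
Done: 2 vertices remain (7, 10). Sequence = [4 7 4 4 3 8 9 7]

Answer: 4 7 4 4 3 8 9 7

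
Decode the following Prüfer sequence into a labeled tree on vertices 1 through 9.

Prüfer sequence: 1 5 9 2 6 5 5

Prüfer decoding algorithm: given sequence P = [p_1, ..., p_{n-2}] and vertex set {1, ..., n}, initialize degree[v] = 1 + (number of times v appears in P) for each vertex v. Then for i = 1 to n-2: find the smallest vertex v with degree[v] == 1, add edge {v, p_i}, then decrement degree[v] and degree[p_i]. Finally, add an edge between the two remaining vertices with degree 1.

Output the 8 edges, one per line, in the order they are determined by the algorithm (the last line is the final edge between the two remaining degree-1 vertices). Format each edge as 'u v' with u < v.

Initial degrees: {1:2, 2:2, 3:1, 4:1, 5:4, 6:2, 7:1, 8:1, 9:2}
Step 1: smallest deg-1 vertex = 3, p_1 = 1. Add edge {1,3}. Now deg[3]=0, deg[1]=1.
Step 2: smallest deg-1 vertex = 1, p_2 = 5. Add edge {1,5}. Now deg[1]=0, deg[5]=3.
Step 3: smallest deg-1 vertex = 4, p_3 = 9. Add edge {4,9}. Now deg[4]=0, deg[9]=1.
Step 4: smallest deg-1 vertex = 7, p_4 = 2. Add edge {2,7}. Now deg[7]=0, deg[2]=1.
Step 5: smallest deg-1 vertex = 2, p_5 = 6. Add edge {2,6}. Now deg[2]=0, deg[6]=1.
Step 6: smallest deg-1 vertex = 6, p_6 = 5. Add edge {5,6}. Now deg[6]=0, deg[5]=2.
Step 7: smallest deg-1 vertex = 8, p_7 = 5. Add edge {5,8}. Now deg[8]=0, deg[5]=1.
Final: two remaining deg-1 vertices are 5, 9. Add edge {5,9}.

Answer: 1 3
1 5
4 9
2 7
2 6
5 6
5 8
5 9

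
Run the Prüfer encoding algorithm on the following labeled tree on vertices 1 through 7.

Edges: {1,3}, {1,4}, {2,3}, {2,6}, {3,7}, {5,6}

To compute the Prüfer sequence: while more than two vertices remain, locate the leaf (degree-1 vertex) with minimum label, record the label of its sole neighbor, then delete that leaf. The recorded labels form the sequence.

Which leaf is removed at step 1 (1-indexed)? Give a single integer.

Step 1: current leaves = {4,5,7}. Remove leaf 4 (neighbor: 1).

Answer: 4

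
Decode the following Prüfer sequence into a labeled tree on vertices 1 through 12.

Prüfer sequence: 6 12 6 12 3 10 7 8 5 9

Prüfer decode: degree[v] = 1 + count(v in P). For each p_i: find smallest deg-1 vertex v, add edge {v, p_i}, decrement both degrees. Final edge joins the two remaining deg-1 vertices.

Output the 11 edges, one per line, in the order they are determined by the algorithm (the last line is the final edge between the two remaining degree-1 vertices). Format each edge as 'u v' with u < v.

Initial degrees: {1:1, 2:1, 3:2, 4:1, 5:2, 6:3, 7:2, 8:2, 9:2, 10:2, 11:1, 12:3}
Step 1: smallest deg-1 vertex = 1, p_1 = 6. Add edge {1,6}. Now deg[1]=0, deg[6]=2.
Step 2: smallest deg-1 vertex = 2, p_2 = 12. Add edge {2,12}. Now deg[2]=0, deg[12]=2.
Step 3: smallest deg-1 vertex = 4, p_3 = 6. Add edge {4,6}. Now deg[4]=0, deg[6]=1.
Step 4: smallest deg-1 vertex = 6, p_4 = 12. Add edge {6,12}. Now deg[6]=0, deg[12]=1.
Step 5: smallest deg-1 vertex = 11, p_5 = 3. Add edge {3,11}. Now deg[11]=0, deg[3]=1.
Step 6: smallest deg-1 vertex = 3, p_6 = 10. Add edge {3,10}. Now deg[3]=0, deg[10]=1.
Step 7: smallest deg-1 vertex = 10, p_7 = 7. Add edge {7,10}. Now deg[10]=0, deg[7]=1.
Step 8: smallest deg-1 vertex = 7, p_8 = 8. Add edge {7,8}. Now deg[7]=0, deg[8]=1.
Step 9: smallest deg-1 vertex = 8, p_9 = 5. Add edge {5,8}. Now deg[8]=0, deg[5]=1.
Step 10: smallest deg-1 vertex = 5, p_10 = 9. Add edge {5,9}. Now deg[5]=0, deg[9]=1.
Final: two remaining deg-1 vertices are 9, 12. Add edge {9,12}.

Answer: 1 6
2 12
4 6
6 12
3 11
3 10
7 10
7 8
5 8
5 9
9 12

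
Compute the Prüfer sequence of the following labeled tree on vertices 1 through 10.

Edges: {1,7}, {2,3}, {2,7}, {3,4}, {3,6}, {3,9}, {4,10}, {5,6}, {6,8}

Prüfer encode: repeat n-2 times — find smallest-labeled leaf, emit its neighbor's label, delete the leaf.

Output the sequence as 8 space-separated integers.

Step 1: leaves = {1,5,8,9,10}. Remove smallest leaf 1, emit neighbor 7.
Step 2: leaves = {5,7,8,9,10}. Remove smallest leaf 5, emit neighbor 6.
Step 3: leaves = {7,8,9,10}. Remove smallest leaf 7, emit neighbor 2.
Step 4: leaves = {2,8,9,10}. Remove smallest leaf 2, emit neighbor 3.
Step 5: leaves = {8,9,10}. Remove smallest leaf 8, emit neighbor 6.
Step 6: leaves = {6,9,10}. Remove smallest leaf 6, emit neighbor 3.
Step 7: leaves = {9,10}. Remove smallest leaf 9, emit neighbor 3.
Step 8: leaves = {3,10}. Remove smallest leaf 3, emit neighbor 4.
Done: 2 vertices remain (4, 10). Sequence = [7 6 2 3 6 3 3 4]

Answer: 7 6 2 3 6 3 3 4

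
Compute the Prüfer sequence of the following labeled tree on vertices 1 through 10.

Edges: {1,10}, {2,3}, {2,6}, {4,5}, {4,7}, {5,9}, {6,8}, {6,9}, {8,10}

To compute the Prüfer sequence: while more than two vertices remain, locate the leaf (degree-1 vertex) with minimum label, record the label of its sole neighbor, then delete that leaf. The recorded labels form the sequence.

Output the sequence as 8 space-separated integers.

Step 1: leaves = {1,3,7}. Remove smallest leaf 1, emit neighbor 10.
Step 2: leaves = {3,7,10}. Remove smallest leaf 3, emit neighbor 2.
Step 3: leaves = {2,7,10}. Remove smallest leaf 2, emit neighbor 6.
Step 4: leaves = {7,10}. Remove smallest leaf 7, emit neighbor 4.
Step 5: leaves = {4,10}. Remove smallest leaf 4, emit neighbor 5.
Step 6: leaves = {5,10}. Remove smallest leaf 5, emit neighbor 9.
Step 7: leaves = {9,10}. Remove smallest leaf 9, emit neighbor 6.
Step 8: leaves = {6,10}. Remove smallest leaf 6, emit neighbor 8.
Done: 2 vertices remain (8, 10). Sequence = [10 2 6 4 5 9 6 8]

Answer: 10 2 6 4 5 9 6 8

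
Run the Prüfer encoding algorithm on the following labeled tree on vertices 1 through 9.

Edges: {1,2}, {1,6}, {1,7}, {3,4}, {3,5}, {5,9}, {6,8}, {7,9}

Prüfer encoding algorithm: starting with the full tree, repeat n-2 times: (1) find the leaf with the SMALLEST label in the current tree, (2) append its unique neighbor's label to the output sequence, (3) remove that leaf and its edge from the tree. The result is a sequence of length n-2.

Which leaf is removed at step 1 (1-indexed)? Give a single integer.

Answer: 2

Derivation:
Step 1: current leaves = {2,4,8}. Remove leaf 2 (neighbor: 1).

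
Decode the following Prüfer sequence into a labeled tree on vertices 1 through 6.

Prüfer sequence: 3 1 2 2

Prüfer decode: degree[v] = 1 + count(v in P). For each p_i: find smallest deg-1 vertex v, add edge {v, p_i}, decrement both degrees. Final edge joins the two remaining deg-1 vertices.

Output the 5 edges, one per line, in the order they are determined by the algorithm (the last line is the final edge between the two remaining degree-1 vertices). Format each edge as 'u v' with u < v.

Initial degrees: {1:2, 2:3, 3:2, 4:1, 5:1, 6:1}
Step 1: smallest deg-1 vertex = 4, p_1 = 3. Add edge {3,4}. Now deg[4]=0, deg[3]=1.
Step 2: smallest deg-1 vertex = 3, p_2 = 1. Add edge {1,3}. Now deg[3]=0, deg[1]=1.
Step 3: smallest deg-1 vertex = 1, p_3 = 2. Add edge {1,2}. Now deg[1]=0, deg[2]=2.
Step 4: smallest deg-1 vertex = 5, p_4 = 2. Add edge {2,5}. Now deg[5]=0, deg[2]=1.
Final: two remaining deg-1 vertices are 2, 6. Add edge {2,6}.

Answer: 3 4
1 3
1 2
2 5
2 6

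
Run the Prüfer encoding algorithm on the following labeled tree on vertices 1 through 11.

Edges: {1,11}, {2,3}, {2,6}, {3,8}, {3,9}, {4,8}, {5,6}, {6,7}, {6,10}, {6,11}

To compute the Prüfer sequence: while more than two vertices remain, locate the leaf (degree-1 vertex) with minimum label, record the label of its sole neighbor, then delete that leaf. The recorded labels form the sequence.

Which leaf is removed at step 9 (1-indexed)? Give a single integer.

Step 1: current leaves = {1,4,5,7,9,10}. Remove leaf 1 (neighbor: 11).
Step 2: current leaves = {4,5,7,9,10,11}. Remove leaf 4 (neighbor: 8).
Step 3: current leaves = {5,7,8,9,10,11}. Remove leaf 5 (neighbor: 6).
Step 4: current leaves = {7,8,9,10,11}. Remove leaf 7 (neighbor: 6).
Step 5: current leaves = {8,9,10,11}. Remove leaf 8 (neighbor: 3).
Step 6: current leaves = {9,10,11}. Remove leaf 9 (neighbor: 3).
Step 7: current leaves = {3,10,11}. Remove leaf 3 (neighbor: 2).
Step 8: current leaves = {2,10,11}. Remove leaf 2 (neighbor: 6).
Step 9: current leaves = {10,11}. Remove leaf 10 (neighbor: 6).

Answer: 10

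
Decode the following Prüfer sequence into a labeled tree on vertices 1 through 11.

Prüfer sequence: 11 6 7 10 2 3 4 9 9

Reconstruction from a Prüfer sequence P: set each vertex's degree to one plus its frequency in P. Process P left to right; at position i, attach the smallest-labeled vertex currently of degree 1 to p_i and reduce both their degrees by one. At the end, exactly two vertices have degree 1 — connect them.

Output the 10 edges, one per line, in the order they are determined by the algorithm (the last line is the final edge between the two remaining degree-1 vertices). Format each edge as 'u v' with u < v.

Answer: 1 11
5 6
6 7
7 10
2 8
2 3
3 4
4 9
9 10
9 11

Derivation:
Initial degrees: {1:1, 2:2, 3:2, 4:2, 5:1, 6:2, 7:2, 8:1, 9:3, 10:2, 11:2}
Step 1: smallest deg-1 vertex = 1, p_1 = 11. Add edge {1,11}. Now deg[1]=0, deg[11]=1.
Step 2: smallest deg-1 vertex = 5, p_2 = 6. Add edge {5,6}. Now deg[5]=0, deg[6]=1.
Step 3: smallest deg-1 vertex = 6, p_3 = 7. Add edge {6,7}. Now deg[6]=0, deg[7]=1.
Step 4: smallest deg-1 vertex = 7, p_4 = 10. Add edge {7,10}. Now deg[7]=0, deg[10]=1.
Step 5: smallest deg-1 vertex = 8, p_5 = 2. Add edge {2,8}. Now deg[8]=0, deg[2]=1.
Step 6: smallest deg-1 vertex = 2, p_6 = 3. Add edge {2,3}. Now deg[2]=0, deg[3]=1.
Step 7: smallest deg-1 vertex = 3, p_7 = 4. Add edge {3,4}. Now deg[3]=0, deg[4]=1.
Step 8: smallest deg-1 vertex = 4, p_8 = 9. Add edge {4,9}. Now deg[4]=0, deg[9]=2.
Step 9: smallest deg-1 vertex = 10, p_9 = 9. Add edge {9,10}. Now deg[10]=0, deg[9]=1.
Final: two remaining deg-1 vertices are 9, 11. Add edge {9,11}.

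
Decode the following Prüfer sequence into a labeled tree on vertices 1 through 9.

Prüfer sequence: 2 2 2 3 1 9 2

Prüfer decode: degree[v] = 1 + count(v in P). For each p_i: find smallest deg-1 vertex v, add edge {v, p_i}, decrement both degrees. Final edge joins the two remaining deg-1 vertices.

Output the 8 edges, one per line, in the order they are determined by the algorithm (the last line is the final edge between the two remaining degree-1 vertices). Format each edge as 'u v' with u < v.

Answer: 2 4
2 5
2 6
3 7
1 3
1 9
2 8
2 9

Derivation:
Initial degrees: {1:2, 2:5, 3:2, 4:1, 5:1, 6:1, 7:1, 8:1, 9:2}
Step 1: smallest deg-1 vertex = 4, p_1 = 2. Add edge {2,4}. Now deg[4]=0, deg[2]=4.
Step 2: smallest deg-1 vertex = 5, p_2 = 2. Add edge {2,5}. Now deg[5]=0, deg[2]=3.
Step 3: smallest deg-1 vertex = 6, p_3 = 2. Add edge {2,6}. Now deg[6]=0, deg[2]=2.
Step 4: smallest deg-1 vertex = 7, p_4 = 3. Add edge {3,7}. Now deg[7]=0, deg[3]=1.
Step 5: smallest deg-1 vertex = 3, p_5 = 1. Add edge {1,3}. Now deg[3]=0, deg[1]=1.
Step 6: smallest deg-1 vertex = 1, p_6 = 9. Add edge {1,9}. Now deg[1]=0, deg[9]=1.
Step 7: smallest deg-1 vertex = 8, p_7 = 2. Add edge {2,8}. Now deg[8]=0, deg[2]=1.
Final: two remaining deg-1 vertices are 2, 9. Add edge {2,9}.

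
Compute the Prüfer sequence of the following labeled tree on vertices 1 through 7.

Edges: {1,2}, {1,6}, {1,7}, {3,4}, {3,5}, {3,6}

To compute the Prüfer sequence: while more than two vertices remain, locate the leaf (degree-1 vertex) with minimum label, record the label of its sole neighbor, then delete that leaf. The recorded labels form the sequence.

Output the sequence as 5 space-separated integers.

Answer: 1 3 3 6 1

Derivation:
Step 1: leaves = {2,4,5,7}. Remove smallest leaf 2, emit neighbor 1.
Step 2: leaves = {4,5,7}. Remove smallest leaf 4, emit neighbor 3.
Step 3: leaves = {5,7}. Remove smallest leaf 5, emit neighbor 3.
Step 4: leaves = {3,7}. Remove smallest leaf 3, emit neighbor 6.
Step 5: leaves = {6,7}. Remove smallest leaf 6, emit neighbor 1.
Done: 2 vertices remain (1, 7). Sequence = [1 3 3 6 1]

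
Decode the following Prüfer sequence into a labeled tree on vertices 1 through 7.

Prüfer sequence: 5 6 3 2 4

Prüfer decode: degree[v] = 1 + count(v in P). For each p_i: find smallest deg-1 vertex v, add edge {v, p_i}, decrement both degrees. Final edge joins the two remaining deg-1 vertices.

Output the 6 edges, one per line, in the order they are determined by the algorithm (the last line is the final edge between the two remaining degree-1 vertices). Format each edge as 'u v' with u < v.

Answer: 1 5
5 6
3 6
2 3
2 4
4 7

Derivation:
Initial degrees: {1:1, 2:2, 3:2, 4:2, 5:2, 6:2, 7:1}
Step 1: smallest deg-1 vertex = 1, p_1 = 5. Add edge {1,5}. Now deg[1]=0, deg[5]=1.
Step 2: smallest deg-1 vertex = 5, p_2 = 6. Add edge {5,6}. Now deg[5]=0, deg[6]=1.
Step 3: smallest deg-1 vertex = 6, p_3 = 3. Add edge {3,6}. Now deg[6]=0, deg[3]=1.
Step 4: smallest deg-1 vertex = 3, p_4 = 2. Add edge {2,3}. Now deg[3]=0, deg[2]=1.
Step 5: smallest deg-1 vertex = 2, p_5 = 4. Add edge {2,4}. Now deg[2]=0, deg[4]=1.
Final: two remaining deg-1 vertices are 4, 7. Add edge {4,7}.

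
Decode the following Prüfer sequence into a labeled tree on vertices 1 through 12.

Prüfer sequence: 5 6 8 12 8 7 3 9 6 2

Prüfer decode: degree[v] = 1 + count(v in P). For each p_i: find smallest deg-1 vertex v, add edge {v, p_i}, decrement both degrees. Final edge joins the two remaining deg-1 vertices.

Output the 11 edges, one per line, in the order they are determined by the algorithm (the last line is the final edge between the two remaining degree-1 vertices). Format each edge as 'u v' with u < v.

Answer: 1 5
4 6
5 8
10 12
8 11
7 8
3 7
3 9
6 9
2 6
2 12

Derivation:
Initial degrees: {1:1, 2:2, 3:2, 4:1, 5:2, 6:3, 7:2, 8:3, 9:2, 10:1, 11:1, 12:2}
Step 1: smallest deg-1 vertex = 1, p_1 = 5. Add edge {1,5}. Now deg[1]=0, deg[5]=1.
Step 2: smallest deg-1 vertex = 4, p_2 = 6. Add edge {4,6}. Now deg[4]=0, deg[6]=2.
Step 3: smallest deg-1 vertex = 5, p_3 = 8. Add edge {5,8}. Now deg[5]=0, deg[8]=2.
Step 4: smallest deg-1 vertex = 10, p_4 = 12. Add edge {10,12}. Now deg[10]=0, deg[12]=1.
Step 5: smallest deg-1 vertex = 11, p_5 = 8. Add edge {8,11}. Now deg[11]=0, deg[8]=1.
Step 6: smallest deg-1 vertex = 8, p_6 = 7. Add edge {7,8}. Now deg[8]=0, deg[7]=1.
Step 7: smallest deg-1 vertex = 7, p_7 = 3. Add edge {3,7}. Now deg[7]=0, deg[3]=1.
Step 8: smallest deg-1 vertex = 3, p_8 = 9. Add edge {3,9}. Now deg[3]=0, deg[9]=1.
Step 9: smallest deg-1 vertex = 9, p_9 = 6. Add edge {6,9}. Now deg[9]=0, deg[6]=1.
Step 10: smallest deg-1 vertex = 6, p_10 = 2. Add edge {2,6}. Now deg[6]=0, deg[2]=1.
Final: two remaining deg-1 vertices are 2, 12. Add edge {2,12}.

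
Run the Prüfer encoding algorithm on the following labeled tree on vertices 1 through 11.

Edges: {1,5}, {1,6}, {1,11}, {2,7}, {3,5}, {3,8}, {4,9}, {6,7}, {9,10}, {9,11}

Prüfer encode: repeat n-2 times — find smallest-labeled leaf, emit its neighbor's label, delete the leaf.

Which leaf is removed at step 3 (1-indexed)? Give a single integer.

Answer: 7

Derivation:
Step 1: current leaves = {2,4,8,10}. Remove leaf 2 (neighbor: 7).
Step 2: current leaves = {4,7,8,10}. Remove leaf 4 (neighbor: 9).
Step 3: current leaves = {7,8,10}. Remove leaf 7 (neighbor: 6).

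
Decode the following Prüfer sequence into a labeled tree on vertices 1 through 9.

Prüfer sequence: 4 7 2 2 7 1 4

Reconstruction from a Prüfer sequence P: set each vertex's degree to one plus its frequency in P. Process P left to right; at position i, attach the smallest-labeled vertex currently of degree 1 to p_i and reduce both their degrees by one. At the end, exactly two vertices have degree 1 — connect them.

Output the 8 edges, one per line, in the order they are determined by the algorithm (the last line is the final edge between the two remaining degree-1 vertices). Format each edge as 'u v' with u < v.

Answer: 3 4
5 7
2 6
2 8
2 7
1 7
1 4
4 9

Derivation:
Initial degrees: {1:2, 2:3, 3:1, 4:3, 5:1, 6:1, 7:3, 8:1, 9:1}
Step 1: smallest deg-1 vertex = 3, p_1 = 4. Add edge {3,4}. Now deg[3]=0, deg[4]=2.
Step 2: smallest deg-1 vertex = 5, p_2 = 7. Add edge {5,7}. Now deg[5]=0, deg[7]=2.
Step 3: smallest deg-1 vertex = 6, p_3 = 2. Add edge {2,6}. Now deg[6]=0, deg[2]=2.
Step 4: smallest deg-1 vertex = 8, p_4 = 2. Add edge {2,8}. Now deg[8]=0, deg[2]=1.
Step 5: smallest deg-1 vertex = 2, p_5 = 7. Add edge {2,7}. Now deg[2]=0, deg[7]=1.
Step 6: smallest deg-1 vertex = 7, p_6 = 1. Add edge {1,7}. Now deg[7]=0, deg[1]=1.
Step 7: smallest deg-1 vertex = 1, p_7 = 4. Add edge {1,4}. Now deg[1]=0, deg[4]=1.
Final: two remaining deg-1 vertices are 4, 9. Add edge {4,9}.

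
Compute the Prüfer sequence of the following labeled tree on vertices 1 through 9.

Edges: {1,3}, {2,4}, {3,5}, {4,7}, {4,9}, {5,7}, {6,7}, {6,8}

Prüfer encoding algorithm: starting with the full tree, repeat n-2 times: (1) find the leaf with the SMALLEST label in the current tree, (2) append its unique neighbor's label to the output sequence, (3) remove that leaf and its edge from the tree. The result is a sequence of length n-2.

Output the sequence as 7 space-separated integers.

Answer: 3 4 5 7 6 7 4

Derivation:
Step 1: leaves = {1,2,8,9}. Remove smallest leaf 1, emit neighbor 3.
Step 2: leaves = {2,3,8,9}. Remove smallest leaf 2, emit neighbor 4.
Step 3: leaves = {3,8,9}. Remove smallest leaf 3, emit neighbor 5.
Step 4: leaves = {5,8,9}. Remove smallest leaf 5, emit neighbor 7.
Step 5: leaves = {8,9}. Remove smallest leaf 8, emit neighbor 6.
Step 6: leaves = {6,9}. Remove smallest leaf 6, emit neighbor 7.
Step 7: leaves = {7,9}. Remove smallest leaf 7, emit neighbor 4.
Done: 2 vertices remain (4, 9). Sequence = [3 4 5 7 6 7 4]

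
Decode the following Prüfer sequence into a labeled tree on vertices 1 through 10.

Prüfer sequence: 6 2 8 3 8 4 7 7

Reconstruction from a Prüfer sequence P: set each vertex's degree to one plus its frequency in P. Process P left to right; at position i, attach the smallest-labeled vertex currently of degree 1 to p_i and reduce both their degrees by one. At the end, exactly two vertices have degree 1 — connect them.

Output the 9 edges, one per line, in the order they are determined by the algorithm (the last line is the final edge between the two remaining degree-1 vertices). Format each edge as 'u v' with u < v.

Answer: 1 6
2 5
2 8
3 6
3 8
4 8
4 7
7 9
7 10

Derivation:
Initial degrees: {1:1, 2:2, 3:2, 4:2, 5:1, 6:2, 7:3, 8:3, 9:1, 10:1}
Step 1: smallest deg-1 vertex = 1, p_1 = 6. Add edge {1,6}. Now deg[1]=0, deg[6]=1.
Step 2: smallest deg-1 vertex = 5, p_2 = 2. Add edge {2,5}. Now deg[5]=0, deg[2]=1.
Step 3: smallest deg-1 vertex = 2, p_3 = 8. Add edge {2,8}. Now deg[2]=0, deg[8]=2.
Step 4: smallest deg-1 vertex = 6, p_4 = 3. Add edge {3,6}. Now deg[6]=0, deg[3]=1.
Step 5: smallest deg-1 vertex = 3, p_5 = 8. Add edge {3,8}. Now deg[3]=0, deg[8]=1.
Step 6: smallest deg-1 vertex = 8, p_6 = 4. Add edge {4,8}. Now deg[8]=0, deg[4]=1.
Step 7: smallest deg-1 vertex = 4, p_7 = 7. Add edge {4,7}. Now deg[4]=0, deg[7]=2.
Step 8: smallest deg-1 vertex = 9, p_8 = 7. Add edge {7,9}. Now deg[9]=0, deg[7]=1.
Final: two remaining deg-1 vertices are 7, 10. Add edge {7,10}.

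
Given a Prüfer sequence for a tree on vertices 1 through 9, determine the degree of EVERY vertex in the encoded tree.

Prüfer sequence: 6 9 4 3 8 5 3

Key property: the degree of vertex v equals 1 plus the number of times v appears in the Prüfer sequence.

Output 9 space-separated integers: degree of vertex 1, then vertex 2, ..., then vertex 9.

p_1 = 6: count[6] becomes 1
p_2 = 9: count[9] becomes 1
p_3 = 4: count[4] becomes 1
p_4 = 3: count[3] becomes 1
p_5 = 8: count[8] becomes 1
p_6 = 5: count[5] becomes 1
p_7 = 3: count[3] becomes 2
Degrees (1 + count): deg[1]=1+0=1, deg[2]=1+0=1, deg[3]=1+2=3, deg[4]=1+1=2, deg[5]=1+1=2, deg[6]=1+1=2, deg[7]=1+0=1, deg[8]=1+1=2, deg[9]=1+1=2

Answer: 1 1 3 2 2 2 1 2 2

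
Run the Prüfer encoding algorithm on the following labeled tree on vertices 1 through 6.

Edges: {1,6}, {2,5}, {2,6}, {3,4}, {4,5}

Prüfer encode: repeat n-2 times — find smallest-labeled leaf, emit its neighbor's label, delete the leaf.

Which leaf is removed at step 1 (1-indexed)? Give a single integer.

Answer: 1

Derivation:
Step 1: current leaves = {1,3}. Remove leaf 1 (neighbor: 6).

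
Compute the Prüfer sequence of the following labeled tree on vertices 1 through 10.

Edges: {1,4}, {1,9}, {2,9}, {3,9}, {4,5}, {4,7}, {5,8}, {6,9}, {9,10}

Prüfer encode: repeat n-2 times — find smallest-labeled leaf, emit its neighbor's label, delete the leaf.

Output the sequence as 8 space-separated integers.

Step 1: leaves = {2,3,6,7,8,10}. Remove smallest leaf 2, emit neighbor 9.
Step 2: leaves = {3,6,7,8,10}. Remove smallest leaf 3, emit neighbor 9.
Step 3: leaves = {6,7,8,10}. Remove smallest leaf 6, emit neighbor 9.
Step 4: leaves = {7,8,10}. Remove smallest leaf 7, emit neighbor 4.
Step 5: leaves = {8,10}. Remove smallest leaf 8, emit neighbor 5.
Step 6: leaves = {5,10}. Remove smallest leaf 5, emit neighbor 4.
Step 7: leaves = {4,10}. Remove smallest leaf 4, emit neighbor 1.
Step 8: leaves = {1,10}. Remove smallest leaf 1, emit neighbor 9.
Done: 2 vertices remain (9, 10). Sequence = [9 9 9 4 5 4 1 9]

Answer: 9 9 9 4 5 4 1 9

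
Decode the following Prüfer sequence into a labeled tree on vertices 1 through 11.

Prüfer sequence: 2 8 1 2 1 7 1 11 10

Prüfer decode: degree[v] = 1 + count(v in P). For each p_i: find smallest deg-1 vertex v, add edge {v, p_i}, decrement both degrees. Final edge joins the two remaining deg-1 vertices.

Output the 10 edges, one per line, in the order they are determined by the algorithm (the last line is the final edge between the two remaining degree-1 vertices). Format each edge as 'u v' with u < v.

Answer: 2 3
4 8
1 5
2 6
1 2
7 8
1 7
1 11
9 10
10 11

Derivation:
Initial degrees: {1:4, 2:3, 3:1, 4:1, 5:1, 6:1, 7:2, 8:2, 9:1, 10:2, 11:2}
Step 1: smallest deg-1 vertex = 3, p_1 = 2. Add edge {2,3}. Now deg[3]=0, deg[2]=2.
Step 2: smallest deg-1 vertex = 4, p_2 = 8. Add edge {4,8}. Now deg[4]=0, deg[8]=1.
Step 3: smallest deg-1 vertex = 5, p_3 = 1. Add edge {1,5}. Now deg[5]=0, deg[1]=3.
Step 4: smallest deg-1 vertex = 6, p_4 = 2. Add edge {2,6}. Now deg[6]=0, deg[2]=1.
Step 5: smallest deg-1 vertex = 2, p_5 = 1. Add edge {1,2}. Now deg[2]=0, deg[1]=2.
Step 6: smallest deg-1 vertex = 8, p_6 = 7. Add edge {7,8}. Now deg[8]=0, deg[7]=1.
Step 7: smallest deg-1 vertex = 7, p_7 = 1. Add edge {1,7}. Now deg[7]=0, deg[1]=1.
Step 8: smallest deg-1 vertex = 1, p_8 = 11. Add edge {1,11}. Now deg[1]=0, deg[11]=1.
Step 9: smallest deg-1 vertex = 9, p_9 = 10. Add edge {9,10}. Now deg[9]=0, deg[10]=1.
Final: two remaining deg-1 vertices are 10, 11. Add edge {10,11}.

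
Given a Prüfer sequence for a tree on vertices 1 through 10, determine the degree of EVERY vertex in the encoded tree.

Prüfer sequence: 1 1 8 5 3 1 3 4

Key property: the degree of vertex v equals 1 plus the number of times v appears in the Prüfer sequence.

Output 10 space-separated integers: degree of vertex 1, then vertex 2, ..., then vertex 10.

p_1 = 1: count[1] becomes 1
p_2 = 1: count[1] becomes 2
p_3 = 8: count[8] becomes 1
p_4 = 5: count[5] becomes 1
p_5 = 3: count[3] becomes 1
p_6 = 1: count[1] becomes 3
p_7 = 3: count[3] becomes 2
p_8 = 4: count[4] becomes 1
Degrees (1 + count): deg[1]=1+3=4, deg[2]=1+0=1, deg[3]=1+2=3, deg[4]=1+1=2, deg[5]=1+1=2, deg[6]=1+0=1, deg[7]=1+0=1, deg[8]=1+1=2, deg[9]=1+0=1, deg[10]=1+0=1

Answer: 4 1 3 2 2 1 1 2 1 1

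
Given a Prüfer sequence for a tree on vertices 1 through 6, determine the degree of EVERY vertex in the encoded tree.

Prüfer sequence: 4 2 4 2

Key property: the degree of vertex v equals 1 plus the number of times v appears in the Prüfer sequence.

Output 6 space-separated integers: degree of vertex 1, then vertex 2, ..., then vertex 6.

Answer: 1 3 1 3 1 1

Derivation:
p_1 = 4: count[4] becomes 1
p_2 = 2: count[2] becomes 1
p_3 = 4: count[4] becomes 2
p_4 = 2: count[2] becomes 2
Degrees (1 + count): deg[1]=1+0=1, deg[2]=1+2=3, deg[3]=1+0=1, deg[4]=1+2=3, deg[5]=1+0=1, deg[6]=1+0=1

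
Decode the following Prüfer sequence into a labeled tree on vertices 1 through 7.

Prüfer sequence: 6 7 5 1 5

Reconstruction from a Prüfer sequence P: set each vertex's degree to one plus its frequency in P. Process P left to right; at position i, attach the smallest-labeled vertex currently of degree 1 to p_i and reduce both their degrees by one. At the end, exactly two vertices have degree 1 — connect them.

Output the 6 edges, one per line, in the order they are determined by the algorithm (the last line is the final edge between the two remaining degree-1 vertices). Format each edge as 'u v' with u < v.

Initial degrees: {1:2, 2:1, 3:1, 4:1, 5:3, 6:2, 7:2}
Step 1: smallest deg-1 vertex = 2, p_1 = 6. Add edge {2,6}. Now deg[2]=0, deg[6]=1.
Step 2: smallest deg-1 vertex = 3, p_2 = 7. Add edge {3,7}. Now deg[3]=0, deg[7]=1.
Step 3: smallest deg-1 vertex = 4, p_3 = 5. Add edge {4,5}. Now deg[4]=0, deg[5]=2.
Step 4: smallest deg-1 vertex = 6, p_4 = 1. Add edge {1,6}. Now deg[6]=0, deg[1]=1.
Step 5: smallest deg-1 vertex = 1, p_5 = 5. Add edge {1,5}. Now deg[1]=0, deg[5]=1.
Final: two remaining deg-1 vertices are 5, 7. Add edge {5,7}.

Answer: 2 6
3 7
4 5
1 6
1 5
5 7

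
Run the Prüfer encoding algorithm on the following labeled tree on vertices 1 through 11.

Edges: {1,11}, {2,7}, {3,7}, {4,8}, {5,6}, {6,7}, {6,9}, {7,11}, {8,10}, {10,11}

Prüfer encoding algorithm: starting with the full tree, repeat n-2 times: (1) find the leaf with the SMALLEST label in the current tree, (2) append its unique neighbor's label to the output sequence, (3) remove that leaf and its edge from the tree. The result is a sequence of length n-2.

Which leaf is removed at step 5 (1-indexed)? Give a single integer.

Answer: 5

Derivation:
Step 1: current leaves = {1,2,3,4,5,9}. Remove leaf 1 (neighbor: 11).
Step 2: current leaves = {2,3,4,5,9}. Remove leaf 2 (neighbor: 7).
Step 3: current leaves = {3,4,5,9}. Remove leaf 3 (neighbor: 7).
Step 4: current leaves = {4,5,9}. Remove leaf 4 (neighbor: 8).
Step 5: current leaves = {5,8,9}. Remove leaf 5 (neighbor: 6).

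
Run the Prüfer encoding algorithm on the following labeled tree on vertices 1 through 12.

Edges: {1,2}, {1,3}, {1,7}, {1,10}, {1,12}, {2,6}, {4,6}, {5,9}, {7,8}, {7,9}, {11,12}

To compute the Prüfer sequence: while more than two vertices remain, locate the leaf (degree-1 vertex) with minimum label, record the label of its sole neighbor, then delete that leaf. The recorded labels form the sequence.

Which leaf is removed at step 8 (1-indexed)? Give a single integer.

Answer: 7

Derivation:
Step 1: current leaves = {3,4,5,8,10,11}. Remove leaf 3 (neighbor: 1).
Step 2: current leaves = {4,5,8,10,11}. Remove leaf 4 (neighbor: 6).
Step 3: current leaves = {5,6,8,10,11}. Remove leaf 5 (neighbor: 9).
Step 4: current leaves = {6,8,9,10,11}. Remove leaf 6 (neighbor: 2).
Step 5: current leaves = {2,8,9,10,11}. Remove leaf 2 (neighbor: 1).
Step 6: current leaves = {8,9,10,11}. Remove leaf 8 (neighbor: 7).
Step 7: current leaves = {9,10,11}. Remove leaf 9 (neighbor: 7).
Step 8: current leaves = {7,10,11}. Remove leaf 7 (neighbor: 1).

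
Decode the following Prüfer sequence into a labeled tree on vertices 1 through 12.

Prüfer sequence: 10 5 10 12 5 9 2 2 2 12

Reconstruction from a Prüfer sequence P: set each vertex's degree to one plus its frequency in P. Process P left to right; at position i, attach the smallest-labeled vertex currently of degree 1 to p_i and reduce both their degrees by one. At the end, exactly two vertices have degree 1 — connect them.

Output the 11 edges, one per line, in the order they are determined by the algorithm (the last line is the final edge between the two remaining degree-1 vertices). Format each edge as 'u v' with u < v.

Answer: 1 10
3 5
4 10
6 12
5 7
5 9
2 8
2 9
2 10
2 12
11 12

Derivation:
Initial degrees: {1:1, 2:4, 3:1, 4:1, 5:3, 6:1, 7:1, 8:1, 9:2, 10:3, 11:1, 12:3}
Step 1: smallest deg-1 vertex = 1, p_1 = 10. Add edge {1,10}. Now deg[1]=0, deg[10]=2.
Step 2: smallest deg-1 vertex = 3, p_2 = 5. Add edge {3,5}. Now deg[3]=0, deg[5]=2.
Step 3: smallest deg-1 vertex = 4, p_3 = 10. Add edge {4,10}. Now deg[4]=0, deg[10]=1.
Step 4: smallest deg-1 vertex = 6, p_4 = 12. Add edge {6,12}. Now deg[6]=0, deg[12]=2.
Step 5: smallest deg-1 vertex = 7, p_5 = 5. Add edge {5,7}. Now deg[7]=0, deg[5]=1.
Step 6: smallest deg-1 vertex = 5, p_6 = 9. Add edge {5,9}. Now deg[5]=0, deg[9]=1.
Step 7: smallest deg-1 vertex = 8, p_7 = 2. Add edge {2,8}. Now deg[8]=0, deg[2]=3.
Step 8: smallest deg-1 vertex = 9, p_8 = 2. Add edge {2,9}. Now deg[9]=0, deg[2]=2.
Step 9: smallest deg-1 vertex = 10, p_9 = 2. Add edge {2,10}. Now deg[10]=0, deg[2]=1.
Step 10: smallest deg-1 vertex = 2, p_10 = 12. Add edge {2,12}. Now deg[2]=0, deg[12]=1.
Final: two remaining deg-1 vertices are 11, 12. Add edge {11,12}.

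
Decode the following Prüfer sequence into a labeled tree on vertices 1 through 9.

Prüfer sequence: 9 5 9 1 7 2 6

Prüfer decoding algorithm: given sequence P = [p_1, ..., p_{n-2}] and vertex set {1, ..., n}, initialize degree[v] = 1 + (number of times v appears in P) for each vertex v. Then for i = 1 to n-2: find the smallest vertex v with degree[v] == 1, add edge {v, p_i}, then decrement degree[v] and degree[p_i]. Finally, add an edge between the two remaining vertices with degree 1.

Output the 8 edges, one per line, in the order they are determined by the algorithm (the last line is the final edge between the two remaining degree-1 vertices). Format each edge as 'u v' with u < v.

Answer: 3 9
4 5
5 9
1 8
1 7
2 7
2 6
6 9

Derivation:
Initial degrees: {1:2, 2:2, 3:1, 4:1, 5:2, 6:2, 7:2, 8:1, 9:3}
Step 1: smallest deg-1 vertex = 3, p_1 = 9. Add edge {3,9}. Now deg[3]=0, deg[9]=2.
Step 2: smallest deg-1 vertex = 4, p_2 = 5. Add edge {4,5}. Now deg[4]=0, deg[5]=1.
Step 3: smallest deg-1 vertex = 5, p_3 = 9. Add edge {5,9}. Now deg[5]=0, deg[9]=1.
Step 4: smallest deg-1 vertex = 8, p_4 = 1. Add edge {1,8}. Now deg[8]=0, deg[1]=1.
Step 5: smallest deg-1 vertex = 1, p_5 = 7. Add edge {1,7}. Now deg[1]=0, deg[7]=1.
Step 6: smallest deg-1 vertex = 7, p_6 = 2. Add edge {2,7}. Now deg[7]=0, deg[2]=1.
Step 7: smallest deg-1 vertex = 2, p_7 = 6. Add edge {2,6}. Now deg[2]=0, deg[6]=1.
Final: two remaining deg-1 vertices are 6, 9. Add edge {6,9}.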